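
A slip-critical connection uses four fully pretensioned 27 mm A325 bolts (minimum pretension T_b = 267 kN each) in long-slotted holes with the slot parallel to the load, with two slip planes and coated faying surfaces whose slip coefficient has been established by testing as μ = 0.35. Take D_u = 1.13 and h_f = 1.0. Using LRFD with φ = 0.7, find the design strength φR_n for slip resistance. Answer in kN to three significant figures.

591 kN

R_n = μ · D_u · h_f · T_b · n_s · n_b = 0.35 × 1.13 × 1.0 × 267 × 2 × 4 = 844.8 kN.
Design strength φR_n = 0.7 × 844.8 = 591 kN.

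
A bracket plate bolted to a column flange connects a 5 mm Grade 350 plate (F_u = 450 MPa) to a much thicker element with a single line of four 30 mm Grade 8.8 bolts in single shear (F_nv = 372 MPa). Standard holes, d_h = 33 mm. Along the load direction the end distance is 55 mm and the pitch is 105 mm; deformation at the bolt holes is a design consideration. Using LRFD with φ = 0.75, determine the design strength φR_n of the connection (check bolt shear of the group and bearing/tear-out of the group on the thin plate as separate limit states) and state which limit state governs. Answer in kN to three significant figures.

Bolt shear: A_b = π·30²/4 = 706.9 mm²; R_n = 372 × 706.9 × 4 × 1 / 1000 = 1052 kN → 0.75 × 1052 = 789 kN.
Bearing (1.2 l_c t F_u ≤ 2.4 d t F_u): upper limit = 2.4·30·5·450 / 1000 = 162 kN.
  Edge l_c = 55 − 33/2 = 38.5 → r_n = 103.9 kN; interior l_c = 105 − 33 = 72 → r_n = 162 kN.
  R_n,bearing = 1·103.9 + 3·162 = 590 kN → 0.75 × 590 = 442 kN.
Bearing governs: 442 kN.

442 kN (bearing governs)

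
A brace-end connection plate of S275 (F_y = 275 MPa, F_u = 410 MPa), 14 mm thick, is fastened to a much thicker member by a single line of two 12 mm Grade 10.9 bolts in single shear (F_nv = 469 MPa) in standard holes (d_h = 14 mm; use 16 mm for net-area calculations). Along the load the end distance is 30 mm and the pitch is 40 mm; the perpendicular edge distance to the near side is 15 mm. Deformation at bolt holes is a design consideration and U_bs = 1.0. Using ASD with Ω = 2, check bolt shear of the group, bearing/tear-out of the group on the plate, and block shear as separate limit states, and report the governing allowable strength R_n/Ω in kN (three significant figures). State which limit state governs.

Bolt shear: A_b = π·12²/4 = 113.1 mm²; R_n = 469 × 113.1 × 2 × 1 / 1000 = 106.1 kN → 106.1 / 2 = 53 kN.
Bearing: edge l_c = 23, r_n = 158.4 kN; interior l_c = 26, r_n = 165.3 kN; R_n = 158.4 + 1·165.3 = 323.7 kN → 162 kN.
Block shear: A_gv = 980, A_nv = 644, A_nt = 98 mm²; R_n = min(0.6F_uA_nv, 0.6F_yA_gv) + U_bs·F_u·A_nt = 198.6 kN → 99.3 kN.
Bolt shear governs: 53 kN.

53 kN (bolt shear governs)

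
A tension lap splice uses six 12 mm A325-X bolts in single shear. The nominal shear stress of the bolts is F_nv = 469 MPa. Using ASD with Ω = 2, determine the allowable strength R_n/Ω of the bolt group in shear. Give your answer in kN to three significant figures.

159 kN

A_b = π × 12² / 4 = 113.1 mm².
R_n = F_nv · A_b · n · n_s = 469 × 113.1 × 6 × 1 / 1000 = 318.3 kN.
Allowable strength R_n/Ω = 318.3 / 2 = 159 kN.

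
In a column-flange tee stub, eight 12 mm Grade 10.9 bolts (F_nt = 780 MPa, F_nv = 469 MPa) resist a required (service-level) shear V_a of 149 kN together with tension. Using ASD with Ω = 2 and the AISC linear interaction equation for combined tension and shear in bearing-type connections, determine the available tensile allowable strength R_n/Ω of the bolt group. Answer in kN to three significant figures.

A_b = π·12²/4 = 113.1 mm²; f_rv = 149 × 1000 / (8 × 113.1) = 164.7 MPa.
F'_nt = 1.3 F_nt − (Ω F_nt / F_nv) f_rv = 1.3·780 − (2·780/469)·164.7 = 466.2 MPa, capped at F_nt → F'_nt = 466.2 MPa.
R_n = F'_nt · A_b · n = 466.2 × 113.1 × 8 / 1000 = 421.8 kN.
Allowable strength R_n/Ω = 421.8 / 2 = 211 kN.

211 kN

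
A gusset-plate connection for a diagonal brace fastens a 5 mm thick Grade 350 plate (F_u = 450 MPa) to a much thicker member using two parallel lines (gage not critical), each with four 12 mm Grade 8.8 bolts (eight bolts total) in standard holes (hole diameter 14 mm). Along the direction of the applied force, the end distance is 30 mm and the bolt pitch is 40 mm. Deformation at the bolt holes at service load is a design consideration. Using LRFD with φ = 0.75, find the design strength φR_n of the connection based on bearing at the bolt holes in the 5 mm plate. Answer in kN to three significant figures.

Per bolt r_n = 1.2 l_c t F_u ≤ 2.4 d t F_u; upper limit = 2.4 × 12 × 5 × 450 / 1000 = 64.8 kN.
Edge bolt: l_c = 30 − 14/2 = 23 mm → 1.2 × 23 × 5 × 450 / 1000 = 62.1 → r_n = 62.1 kN.
Interior bolts: l_c = 40 − 14 = 26 mm → 1.2 × 26 × 5 × 450 / 1000 = 70.2 → r_n = 64.8 kN.
R_n = 2 × 62.1 + 6 × 64.8 = 513 kN.
Design strength φR_n = 0.75 × 513 = 385 kN.

385 kN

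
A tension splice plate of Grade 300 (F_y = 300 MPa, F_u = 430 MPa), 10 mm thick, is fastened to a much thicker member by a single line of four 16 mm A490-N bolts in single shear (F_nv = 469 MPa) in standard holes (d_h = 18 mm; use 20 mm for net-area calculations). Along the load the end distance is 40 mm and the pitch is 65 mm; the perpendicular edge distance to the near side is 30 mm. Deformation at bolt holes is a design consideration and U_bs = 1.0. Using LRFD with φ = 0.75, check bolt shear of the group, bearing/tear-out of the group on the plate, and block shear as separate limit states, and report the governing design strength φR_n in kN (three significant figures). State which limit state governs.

283 kN (bolt shear governs)

Bolt shear: A_b = π·16²/4 = 201.1 mm²; R_n = 469 × 201.1 × 4 × 1 / 1000 = 377.2 kN → 0.75 × 377.2 = 283 kN.
Bearing: edge l_c = 31, r_n = 160 kN; interior l_c = 47, r_n = 165.1 kN; R_n = 160 + 3·165.1 = 655.3 kN → 491 kN.
Block shear: A_gv = 2350, A_nv = 1650, A_nt = 200 mm²; R_n = min(0.6F_uA_nv, 0.6F_yA_gv) + U_bs·F_u·A_nt = 509 kN → 382 kN.
Bolt shear governs: 283 kN.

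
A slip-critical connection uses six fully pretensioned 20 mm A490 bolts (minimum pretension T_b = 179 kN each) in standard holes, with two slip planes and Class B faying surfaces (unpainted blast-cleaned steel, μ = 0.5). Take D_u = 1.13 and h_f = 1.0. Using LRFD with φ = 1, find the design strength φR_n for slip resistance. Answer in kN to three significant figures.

R_n = μ · D_u · h_f · T_b · n_s · n_b = 0.5 × 1.13 × 1.0 × 179 × 2 × 6 = 1214 kN.
Design strength φR_n = 1 × 1214 = 1210 kN.

1210 kN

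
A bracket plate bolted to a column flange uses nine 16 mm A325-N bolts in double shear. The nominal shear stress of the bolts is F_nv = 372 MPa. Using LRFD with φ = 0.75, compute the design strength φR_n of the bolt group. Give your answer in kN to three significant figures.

1010 kN

A_b = π × 16² / 4 = 201.1 mm².
R_n = F_nv · A_b · n · n_s = 372 × 201.1 × 9 × 2 / 1000 = 1346 kN.
Design strength φR_n = 0.75 × 1346 = 1010 kN.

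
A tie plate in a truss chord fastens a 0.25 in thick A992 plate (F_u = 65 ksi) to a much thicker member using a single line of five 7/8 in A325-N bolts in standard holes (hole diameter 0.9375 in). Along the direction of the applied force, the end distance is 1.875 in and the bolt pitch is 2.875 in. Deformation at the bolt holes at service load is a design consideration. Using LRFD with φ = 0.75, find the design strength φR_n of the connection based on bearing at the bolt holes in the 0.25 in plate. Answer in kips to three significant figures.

123 kips

Per bolt r_n = 1.2 l_c t F_u ≤ 2.4 d t F_u; upper limit = 2.4 × 0.875 × 0.25 × 65 = 34.12 kips.
Edge bolt: l_c = 1.875 − 0.9375/2 = 1.406 in → 1.2 × 1.406 × 0.25 × 65 = 27.42 → r_n = 27.42 kips.
Interior bolts: l_c = 2.875 − 0.9375 = 1.938 in → 1.2 × 1.938 × 0.25 × 65 = 37.78 → r_n = 34.12 kips.
R_n = 1 × 27.42 + 4 × 34.12 = 163.9 kips.
Design strength φR_n = 0.75 × 163.9 = 123 kips.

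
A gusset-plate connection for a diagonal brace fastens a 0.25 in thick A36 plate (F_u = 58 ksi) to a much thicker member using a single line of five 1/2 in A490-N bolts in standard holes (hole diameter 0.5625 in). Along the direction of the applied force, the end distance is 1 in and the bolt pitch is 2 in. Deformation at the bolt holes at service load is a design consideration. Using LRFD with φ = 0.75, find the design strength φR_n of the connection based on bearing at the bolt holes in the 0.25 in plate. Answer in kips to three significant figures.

Per bolt r_n = 1.2 l_c t F_u ≤ 2.4 d t F_u; upper limit = 2.4 × 0.5 × 0.25 × 58 = 17.4 kips.
Edge bolt: l_c = 1 − 0.5625/2 = 0.7188 in → 1.2 × 0.7188 × 0.25 × 58 = 12.51 → r_n = 12.51 kips.
Interior bolts: l_c = 2 − 0.5625 = 1.438 in → 1.2 × 1.438 × 0.25 × 58 = 25.01 → r_n = 17.4 kips.
R_n = 1 × 12.51 + 4 × 17.4 = 82.11 kips.
Design strength φR_n = 0.75 × 82.11 = 61.6 kips.

61.6 kips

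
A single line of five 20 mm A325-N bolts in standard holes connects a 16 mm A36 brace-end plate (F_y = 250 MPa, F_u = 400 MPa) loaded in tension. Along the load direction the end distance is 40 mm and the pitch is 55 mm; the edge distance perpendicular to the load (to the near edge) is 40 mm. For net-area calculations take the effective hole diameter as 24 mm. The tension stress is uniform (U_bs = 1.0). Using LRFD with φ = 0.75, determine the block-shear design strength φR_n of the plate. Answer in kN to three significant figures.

Shear plane L_v = 40 + 4·55 = 260 mm; A_gv = 260 × 16 = 4160 mm².
A_nv = (260 − 4.5·24) × 16 = 2432 mm².
A_nt = (40 − 0.5·24) × 16 = 448 mm².
0.6 F_u A_nv = 583.7 kN; 0.6 F_y A_gv = 624 kN → shear rupture governs the shear term.
R_n = 583.7 + 1.0 × 400 × 448 / 1000 = 762.9 kN.
Design strength φR_n = 0.75 × 762.9 = 572 kN.

572 kN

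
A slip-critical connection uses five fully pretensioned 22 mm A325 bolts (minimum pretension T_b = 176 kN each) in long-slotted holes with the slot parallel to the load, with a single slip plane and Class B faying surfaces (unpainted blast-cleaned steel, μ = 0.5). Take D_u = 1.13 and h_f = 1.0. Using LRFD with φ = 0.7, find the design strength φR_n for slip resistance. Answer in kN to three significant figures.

R_n = μ · D_u · h_f · T_b · n_s · n_b = 0.5 × 1.13 × 1.0 × 176 × 1 × 5 = 497.2 kN.
Design strength φR_n = 0.7 × 497.2 = 348 kN.

348 kN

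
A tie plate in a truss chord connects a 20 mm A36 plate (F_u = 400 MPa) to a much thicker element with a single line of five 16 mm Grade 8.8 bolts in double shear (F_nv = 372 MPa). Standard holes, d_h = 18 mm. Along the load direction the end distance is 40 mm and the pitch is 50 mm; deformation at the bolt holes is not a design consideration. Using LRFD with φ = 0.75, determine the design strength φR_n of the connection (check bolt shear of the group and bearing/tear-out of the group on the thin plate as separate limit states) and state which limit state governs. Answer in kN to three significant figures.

Bolt shear: A_b = π·16²/4 = 201.1 mm²; R_n = 372 × 201.1 × 5 × 2 / 1000 = 748 kN → 0.75 × 748 = 561 kN.
Bearing (1.5 l_c t F_u ≤ 3.0 d t F_u): upper limit = 3.0·16·20·400 / 1000 = 384 kN.
  Edge l_c = 40 − 18/2 = 31 → r_n = 372 kN; interior l_c = 50 − 18 = 32 → r_n = 384 kN.
  R_n,bearing = 1·372 + 4·384 = 1908 kN → 0.75 × 1908 = 1430 kN.
Bolt shear governs: 561 kN.

561 kN (bolt shear governs)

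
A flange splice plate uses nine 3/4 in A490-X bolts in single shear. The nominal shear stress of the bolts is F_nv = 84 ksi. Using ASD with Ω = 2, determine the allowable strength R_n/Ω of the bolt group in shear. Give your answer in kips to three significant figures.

167 kips

A_b = π × 0.75² / 4 = 0.4418 in².
R_n = F_nv · A_b · n · n_s = 84 × 0.4418 × 9 × 1 = 334 kips.
Allowable strength R_n/Ω = 334 / 2 = 167 kips.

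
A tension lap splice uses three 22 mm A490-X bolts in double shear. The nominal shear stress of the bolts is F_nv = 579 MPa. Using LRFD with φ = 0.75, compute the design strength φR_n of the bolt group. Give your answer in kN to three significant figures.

A_b = π × 22² / 4 = 380.1 mm².
R_n = F_nv · A_b · n · n_s = 579 × 380.1 × 3 × 2 / 1000 = 1321 kN.
Design strength φR_n = 0.75 × 1321 = 990 kN.

990 kN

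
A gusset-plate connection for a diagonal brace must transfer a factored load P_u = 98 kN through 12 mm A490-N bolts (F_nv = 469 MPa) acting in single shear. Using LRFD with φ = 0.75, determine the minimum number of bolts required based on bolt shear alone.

3 bolts

A_b = π·12²/4 = 113.1 mm².
Per-bolt design strength φR_n = 0.75 × 469 × 113.1 × 1 / 1000 = 39.78 kN.
n ≥ 98 / 39.78 = 2.463 → use 3 bolts.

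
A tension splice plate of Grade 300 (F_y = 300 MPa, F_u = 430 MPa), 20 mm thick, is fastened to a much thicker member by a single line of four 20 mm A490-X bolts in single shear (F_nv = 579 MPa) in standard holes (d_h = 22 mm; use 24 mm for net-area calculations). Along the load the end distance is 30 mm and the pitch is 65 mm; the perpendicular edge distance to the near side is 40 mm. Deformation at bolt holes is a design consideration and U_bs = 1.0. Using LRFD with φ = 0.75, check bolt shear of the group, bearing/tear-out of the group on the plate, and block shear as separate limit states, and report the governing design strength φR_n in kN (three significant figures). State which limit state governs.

546 kN (bolt shear governs)

Bolt shear: A_b = π·20²/4 = 314.2 mm²; R_n = 579 × 314.2 × 4 × 1 / 1000 = 727.6 kN → 0.75 × 727.6 = 546 kN.
Bearing: edge l_c = 19, r_n = 196.1 kN; interior l_c = 43, r_n = 412.8 kN; R_n = 196.1 + 3·412.8 = 1434 kN → 1080 kN.
Block shear: A_gv = 4500, A_nv = 2820, A_nt = 560 mm²; R_n = min(0.6F_uA_nv, 0.6F_yA_gv) + U_bs·F_u·A_nt = 968.4 kN → 726 kN.
Bolt shear governs: 546 kN.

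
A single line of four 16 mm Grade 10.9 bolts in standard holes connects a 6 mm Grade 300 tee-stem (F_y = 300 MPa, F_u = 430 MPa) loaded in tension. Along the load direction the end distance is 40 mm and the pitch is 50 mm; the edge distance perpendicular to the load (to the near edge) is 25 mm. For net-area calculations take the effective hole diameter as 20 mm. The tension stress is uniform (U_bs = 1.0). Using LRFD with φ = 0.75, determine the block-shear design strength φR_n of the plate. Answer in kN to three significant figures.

Shear plane L_v = 40 + 3·50 = 190 mm; A_gv = 190 × 6 = 1140 mm².
A_nv = (190 − 3.5·20) × 6 = 720 mm².
A_nt = (25 − 0.5·20) × 6 = 90 mm².
0.6 F_u A_nv = 185.8 kN; 0.6 F_y A_gv = 205.2 kN → shear rupture governs the shear term.
R_n = 185.8 + 1.0 × 430 × 90 / 1000 = 224.5 kN.
Design strength φR_n = 0.75 × 224.5 = 168 kN.

168 kN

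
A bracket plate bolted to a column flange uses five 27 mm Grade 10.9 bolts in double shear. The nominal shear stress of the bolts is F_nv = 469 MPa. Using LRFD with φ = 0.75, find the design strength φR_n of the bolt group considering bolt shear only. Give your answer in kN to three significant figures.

A_b = π × 27² / 4 = 572.6 mm².
R_n = F_nv · A_b · n · n_s = 469 × 572.6 × 5 × 2 / 1000 = 2685 kN.
Design strength φR_n = 0.75 × 2685 = 2010 kN.

2010 kN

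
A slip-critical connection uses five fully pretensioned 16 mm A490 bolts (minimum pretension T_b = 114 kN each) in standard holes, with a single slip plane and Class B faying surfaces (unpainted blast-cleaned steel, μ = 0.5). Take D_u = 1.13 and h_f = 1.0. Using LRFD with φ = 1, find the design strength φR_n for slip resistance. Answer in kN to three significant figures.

322 kN

R_n = μ · D_u · h_f · T_b · n_s · n_b = 0.5 × 1.13 × 1.0 × 114 × 1 × 5 = 322 kN.
Design strength φR_n = 1 × 322 = 322 kN.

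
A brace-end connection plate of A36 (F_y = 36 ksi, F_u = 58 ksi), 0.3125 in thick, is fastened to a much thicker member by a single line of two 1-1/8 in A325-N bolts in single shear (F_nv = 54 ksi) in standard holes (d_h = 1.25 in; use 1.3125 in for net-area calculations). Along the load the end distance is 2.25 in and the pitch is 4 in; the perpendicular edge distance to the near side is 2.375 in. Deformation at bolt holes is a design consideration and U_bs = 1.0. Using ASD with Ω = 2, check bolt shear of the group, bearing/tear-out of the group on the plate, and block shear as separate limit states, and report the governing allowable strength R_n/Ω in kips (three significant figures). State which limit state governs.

Bolt shear: A_b = π·1.125²/4 = 0.994 in²; R_n = 54 × 0.994 × 2 × 1 = 107.4 kips → 107.4 / 2 = 53.7 kips.
Bearing: edge l_c = 1.625, r_n = 35.34 kips; interior l_c = 2.75, r_n = 48.94 kips; R_n = 35.34 + 1·48.94 = 84.28 kips → 42.1 kips.
Block shear: A_gv = 1.953, A_nv = 1.338, A_nt = 0.5371 in²; R_n = min(0.6F_uA_nv, 0.6F_yA_gv) + U_bs·F_u·A_nt = 73.34 kips → 36.7 kips.
Block shear governs: 36.7 kips.

36.7 kips (block shear governs)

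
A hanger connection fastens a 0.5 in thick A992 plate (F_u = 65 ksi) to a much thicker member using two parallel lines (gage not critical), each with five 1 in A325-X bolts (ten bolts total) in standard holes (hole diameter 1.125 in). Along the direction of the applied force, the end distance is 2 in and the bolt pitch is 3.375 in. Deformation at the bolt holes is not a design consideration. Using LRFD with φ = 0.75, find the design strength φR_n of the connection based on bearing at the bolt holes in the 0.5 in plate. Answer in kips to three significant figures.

690 kips

Per bolt r_n = 1.5 l_c t F_u ≤ 3.0 d t F_u; upper limit = 3.0 × 1 × 0.5 × 65 = 97.5 kips.
Edge bolt: l_c = 2 − 1.125/2 = 1.438 in → 1.5 × 1.438 × 0.5 × 65 = 70.08 → r_n = 70.08 kips.
Interior bolts: l_c = 3.375 − 1.125 = 2.25 in → 1.5 × 2.25 × 0.5 × 65 = 109.7 → r_n = 97.5 kips.
R_n = 2 × 70.08 + 8 × 97.5 = 920.2 kips.
Design strength φR_n = 0.75 × 920.2 = 690 kips.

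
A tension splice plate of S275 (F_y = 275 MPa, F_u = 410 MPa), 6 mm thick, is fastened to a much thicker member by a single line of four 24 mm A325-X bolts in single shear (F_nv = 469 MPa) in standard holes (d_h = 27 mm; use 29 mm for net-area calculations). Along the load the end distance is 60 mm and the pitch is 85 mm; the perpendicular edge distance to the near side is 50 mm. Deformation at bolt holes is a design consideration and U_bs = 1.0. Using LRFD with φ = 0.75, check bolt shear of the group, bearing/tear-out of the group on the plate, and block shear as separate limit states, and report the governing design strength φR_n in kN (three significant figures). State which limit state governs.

Bolt shear: A_b = π·24²/4 = 452.4 mm²; R_n = 469 × 452.4 × 4 × 1 / 1000 = 848.7 kN → 0.75 × 848.7 = 637 kN.
Bearing: edge l_c = 46.5, r_n = 137.3 kN; interior l_c = 58, r_n = 141.7 kN; R_n = 137.3 + 3·141.7 = 562.4 kN → 422 kN.
Block shear: A_gv = 1890, A_nv = 1281, A_nt = 213 mm²; R_n = min(0.6F_uA_nv, 0.6F_yA_gv) + U_bs·F_u·A_nt = 399.2 kN → 299 kN.
Block shear governs: 299 kN.

299 kN (block shear governs)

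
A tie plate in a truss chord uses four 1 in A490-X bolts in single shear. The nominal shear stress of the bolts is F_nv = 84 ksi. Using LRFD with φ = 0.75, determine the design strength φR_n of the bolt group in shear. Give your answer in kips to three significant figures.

A_b = π × 1² / 4 = 0.7854 in².
R_n = F_nv · A_b · n · n_s = 84 × 0.7854 × 4 × 1 = 263.9 kips.
Design strength φR_n = 0.75 × 263.9 = 198 kips.

198 kips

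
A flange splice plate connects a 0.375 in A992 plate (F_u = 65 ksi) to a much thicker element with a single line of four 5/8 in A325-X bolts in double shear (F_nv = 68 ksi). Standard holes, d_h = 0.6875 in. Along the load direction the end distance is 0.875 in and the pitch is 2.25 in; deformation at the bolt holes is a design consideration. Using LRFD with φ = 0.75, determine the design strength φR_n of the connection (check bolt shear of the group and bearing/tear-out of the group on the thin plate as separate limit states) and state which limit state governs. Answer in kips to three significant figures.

Bolt shear: A_b = π·0.625²/4 = 0.3068 in²; R_n = 68 × 0.3068 × 4 × 2 = 166.9 kips → 0.75 × 166.9 = 125 kips.
Bearing (1.2 l_c t F_u ≤ 2.4 d t F_u): upper limit = 2.4·0.625·0.375·65 = 36.56 kips.
  Edge l_c = 0.875 − 0.6875/2 = 0.5312 → r_n = 15.54 kips; interior l_c = 2.25 − 0.6875 = 1.562 → r_n = 36.56 kips.
  R_n,bearing = 1·15.54 + 3·36.56 = 125.2 kips → 0.75 × 125.2 = 93.9 kips.
Bearing governs: 93.9 kips.

93.9 kips (bearing governs)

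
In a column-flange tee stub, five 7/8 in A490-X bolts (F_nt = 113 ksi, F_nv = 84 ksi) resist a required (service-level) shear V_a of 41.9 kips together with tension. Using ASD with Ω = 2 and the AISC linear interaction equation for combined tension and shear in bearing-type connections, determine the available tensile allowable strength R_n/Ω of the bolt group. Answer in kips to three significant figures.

A_b = π·0.875²/4 = 0.6013 in²; f_rv = 41.9 / (5 × 0.6013) = 13.94 ksi.
F'_nt = 1.3 F_nt − (Ω F_nt / F_nv) f_rv = 1.3·113 − (2·113/84)·13.94 = 109.4 ksi, capped at F_nt → F'_nt = 109.4 ksi.
R_n = F'_nt · A_b · n = 109.4 × 0.6013 × 5 = 328.9 kips.
Allowable strength R_n/Ω = 328.9 / 2 = 164 kips.

164 kips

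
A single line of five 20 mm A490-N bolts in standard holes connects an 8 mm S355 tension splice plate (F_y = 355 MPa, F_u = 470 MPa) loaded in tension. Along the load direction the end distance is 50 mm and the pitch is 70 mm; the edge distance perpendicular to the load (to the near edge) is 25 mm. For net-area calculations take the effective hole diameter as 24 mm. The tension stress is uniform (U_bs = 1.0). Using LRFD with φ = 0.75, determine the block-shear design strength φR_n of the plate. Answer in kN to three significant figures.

412 kN

Shear plane L_v = 50 + 4·70 = 330 mm; A_gv = 330 × 8 = 2640 mm².
A_nv = (330 − 4.5·24) × 8 = 1776 mm².
A_nt = (25 − 0.5·24) × 8 = 104 mm².
0.6 F_u A_nv = 500.8 kN; 0.6 F_y A_gv = 562.3 kN → shear rupture governs the shear term.
R_n = 500.8 + 1.0 × 470 × 104 / 1000 = 549.7 kN.
Design strength φR_n = 0.75 × 549.7 = 412 kN.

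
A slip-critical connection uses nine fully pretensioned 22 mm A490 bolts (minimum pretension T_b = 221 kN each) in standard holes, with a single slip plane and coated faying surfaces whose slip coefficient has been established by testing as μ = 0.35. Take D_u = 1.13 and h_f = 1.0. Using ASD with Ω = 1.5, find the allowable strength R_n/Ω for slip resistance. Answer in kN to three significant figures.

R_n = μ · D_u · h_f · T_b · n_s · n_b = 0.35 × 1.13 × 1.0 × 221 × 1 × 9 = 786.6 kN.
Allowable strength R_n/Ω = 786.6 / 1.5 = 524 kN.

524 kN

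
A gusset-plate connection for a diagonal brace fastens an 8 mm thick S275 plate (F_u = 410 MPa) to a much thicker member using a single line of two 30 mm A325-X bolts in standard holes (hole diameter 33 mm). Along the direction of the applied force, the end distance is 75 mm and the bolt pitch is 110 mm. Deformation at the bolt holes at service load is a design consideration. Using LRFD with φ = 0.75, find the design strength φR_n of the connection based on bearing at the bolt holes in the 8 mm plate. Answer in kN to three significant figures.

350 kN

Per bolt r_n = 1.2 l_c t F_u ≤ 2.4 d t F_u; upper limit = 2.4 × 30 × 8 × 410 / 1000 = 236.2 kN.
Edge bolt: l_c = 75 − 33/2 = 58.5 mm → 1.2 × 58.5 × 8 × 410 / 1000 = 230.3 → r_n = 230.3 kN.
Interior bolts: l_c = 110 − 33 = 77 mm → 1.2 × 77 × 8 × 410 / 1000 = 303.1 → r_n = 236.2 kN.
R_n = 1 × 230.3 + 1 × 236.2 = 466.4 kN.
Design strength φR_n = 0.75 × 466.4 = 350 kN.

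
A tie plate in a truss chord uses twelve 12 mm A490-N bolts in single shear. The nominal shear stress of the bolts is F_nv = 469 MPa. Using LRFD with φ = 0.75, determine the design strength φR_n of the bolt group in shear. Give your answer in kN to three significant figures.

A_b = π × 12² / 4 = 113.1 mm².
R_n = F_nv · A_b · n · n_s = 469 × 113.1 × 12 × 1 / 1000 = 636.5 kN.
Design strength φR_n = 0.75 × 636.5 = 477 kN.

477 kN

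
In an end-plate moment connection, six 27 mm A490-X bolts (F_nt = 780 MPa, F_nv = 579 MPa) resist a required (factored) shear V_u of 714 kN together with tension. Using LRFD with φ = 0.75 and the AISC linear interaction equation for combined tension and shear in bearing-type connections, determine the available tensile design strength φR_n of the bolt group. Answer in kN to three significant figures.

1650 kN

A_b = π·27²/4 = 572.6 mm²; f_rv = 714 × 1000 / (6 × 572.6) = 207.8 MPa.
F'_nt = 1.3 F_nt − (F_nt / φF_nv) f_rv = 1.3·780 − (780/(0.75·579))·207.8 = 640.7 MPa, capped at F_nt → F'_nt = 640.7 MPa.
R_n = F'_nt · A_b · n = 640.7 × 572.6 × 6 / 1000 = 2201 kN.
Design strength φR_n = 0.75 × 2201 = 1650 kN.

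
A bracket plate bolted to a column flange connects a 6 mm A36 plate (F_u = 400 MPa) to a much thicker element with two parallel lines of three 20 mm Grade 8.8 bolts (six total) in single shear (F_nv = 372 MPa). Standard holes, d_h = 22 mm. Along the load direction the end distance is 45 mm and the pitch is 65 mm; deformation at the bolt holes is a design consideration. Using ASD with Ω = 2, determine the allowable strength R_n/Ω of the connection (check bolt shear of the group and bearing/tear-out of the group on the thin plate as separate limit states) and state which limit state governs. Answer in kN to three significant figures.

328 kN (bearing governs)

Bolt shear: A_b = π·20²/4 = 314.2 mm²; R_n = 372 × 314.2 × 6 × 1 / 1000 = 701.2 kN → 701.2 / 2 = 351 kN.
Bearing (1.2 l_c t F_u ≤ 2.4 d t F_u): upper limit = 2.4·20·6·400 / 1000 = 115.2 kN.
  Edge l_c = 45 − 22/2 = 34 → r_n = 97.92 kN; interior l_c = 65 − 22 = 43 → r_n = 115.2 kN.
  R_n,bearing = 2·97.92 + 4·115.2 = 656.6 kN → 656.6 / 2 = 328 kN.
Bearing governs: 328 kN.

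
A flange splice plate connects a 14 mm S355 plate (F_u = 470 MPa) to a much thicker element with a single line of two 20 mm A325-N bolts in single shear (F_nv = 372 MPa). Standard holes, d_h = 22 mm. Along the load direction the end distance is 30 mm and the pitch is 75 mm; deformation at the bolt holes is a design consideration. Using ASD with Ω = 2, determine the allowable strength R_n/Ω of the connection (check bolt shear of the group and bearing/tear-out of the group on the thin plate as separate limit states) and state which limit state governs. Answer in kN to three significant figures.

117 kN (bolt shear governs)

Bolt shear: A_b = π·20²/4 = 314.2 mm²; R_n = 372 × 314.2 × 2 × 1 / 1000 = 233.7 kN → 233.7 / 2 = 117 kN.
Bearing (1.2 l_c t F_u ≤ 2.4 d t F_u): upper limit = 2.4·20·14·470 / 1000 = 315.8 kN.
  Edge l_c = 30 − 22/2 = 19 → r_n = 150 kN; interior l_c = 75 − 22 = 53 → r_n = 315.8 kN.
  R_n,bearing = 1·150 + 1·315.8 = 465.9 kN → 465.9 / 2 = 233 kN.
Bolt shear governs: 117 kN.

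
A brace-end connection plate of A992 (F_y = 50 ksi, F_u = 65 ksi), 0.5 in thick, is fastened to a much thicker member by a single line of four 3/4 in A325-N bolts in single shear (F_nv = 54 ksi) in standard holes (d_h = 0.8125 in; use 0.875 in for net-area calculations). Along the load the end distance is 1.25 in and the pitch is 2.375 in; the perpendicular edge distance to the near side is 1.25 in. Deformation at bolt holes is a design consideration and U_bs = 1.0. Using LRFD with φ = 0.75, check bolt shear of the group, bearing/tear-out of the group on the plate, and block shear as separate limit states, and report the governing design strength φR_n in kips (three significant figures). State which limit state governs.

71.6 kips (bolt shear governs)

Bolt shear: A_b = π·0.75²/4 = 0.4418 in²; R_n = 54 × 0.4418 × 4 × 1 = 95.43 kips → 0.75 × 95.43 = 71.6 kips.
Bearing: edge l_c = 0.8438, r_n = 32.91 kips; interior l_c = 1.562, r_n = 58.5 kips; R_n = 32.91 + 3·58.5 = 208.4 kips → 156 kips.
Block shear: A_gv = 4.188, A_nv = 2.656, A_nt = 0.4062 in²; R_n = min(0.6F_uA_nv, 0.6F_yA_gv) + U_bs·F_u·A_nt = 130 kips → 97.5 kips.
Bolt shear governs: 71.6 kips.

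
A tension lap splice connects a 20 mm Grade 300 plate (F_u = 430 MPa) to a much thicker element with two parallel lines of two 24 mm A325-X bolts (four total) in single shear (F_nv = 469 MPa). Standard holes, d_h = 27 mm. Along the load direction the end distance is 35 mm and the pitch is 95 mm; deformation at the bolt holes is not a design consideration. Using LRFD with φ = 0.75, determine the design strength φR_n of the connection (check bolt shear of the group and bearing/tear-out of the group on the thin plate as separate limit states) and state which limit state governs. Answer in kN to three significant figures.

Bolt shear: A_b = π·24²/4 = 452.4 mm²; R_n = 469 × 452.4 × 4 × 1 / 1000 = 848.7 kN → 0.75 × 848.7 = 637 kN.
Bearing (1.5 l_c t F_u ≤ 3.0 d t F_u): upper limit = 3.0·24·20·430 / 1000 = 619.2 kN.
  Edge l_c = 35 − 27/2 = 21.5 → r_n = 277.4 kN; interior l_c = 95 − 27 = 68 → r_n = 619.2 kN.
  R_n,bearing = 2·277.4 + 2·619.2 = 1793 kN → 0.75 × 1793 = 1340 kN.
Bolt shear governs: 637 kN.

637 kN (bolt shear governs)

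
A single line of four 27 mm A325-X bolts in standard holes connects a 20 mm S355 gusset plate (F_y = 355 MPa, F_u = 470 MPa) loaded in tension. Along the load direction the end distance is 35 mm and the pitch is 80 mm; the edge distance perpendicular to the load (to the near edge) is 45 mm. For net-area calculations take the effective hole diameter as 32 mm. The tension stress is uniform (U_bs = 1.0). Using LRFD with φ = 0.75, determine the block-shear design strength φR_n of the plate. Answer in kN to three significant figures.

894 kN

Shear plane L_v = 35 + 3·80 = 275 mm; A_gv = 275 × 20 = 5500 mm².
A_nv = (275 − 3.5·32) × 20 = 3260 mm².
A_nt = (45 − 0.5·32) × 20 = 580 mm².
0.6 F_u A_nv = 919.3 kN; 0.6 F_y A_gv = 1172 kN → shear rupture governs the shear term.
R_n = 919.3 + 1.0 × 470 × 580 / 1000 = 1192 kN.
Design strength φR_n = 0.75 × 1192 = 894 kN.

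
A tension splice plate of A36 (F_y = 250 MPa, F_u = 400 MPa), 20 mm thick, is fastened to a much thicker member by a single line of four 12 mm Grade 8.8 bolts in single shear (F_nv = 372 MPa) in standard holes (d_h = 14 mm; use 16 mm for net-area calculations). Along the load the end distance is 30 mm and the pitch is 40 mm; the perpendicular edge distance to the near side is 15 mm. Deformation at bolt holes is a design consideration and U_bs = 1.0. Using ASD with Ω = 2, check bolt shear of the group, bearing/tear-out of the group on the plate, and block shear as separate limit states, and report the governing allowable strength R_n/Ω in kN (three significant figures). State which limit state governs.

Bolt shear: A_b = π·12²/4 = 113.1 mm²; R_n = 372 × 113.1 × 4 × 1 / 1000 = 168.3 kN → 168.3 / 2 = 84.1 kN.
Bearing: edge l_c = 23, r_n = 220.8 kN; interior l_c = 26, r_n = 230.4 kN; R_n = 220.8 + 3·230.4 = 912 kN → 456 kN.
Block shear: A_gv = 3000, A_nv = 1880, A_nt = 140 mm²; R_n = min(0.6F_uA_nv, 0.6F_yA_gv) + U_bs·F_u·A_nt = 506 kN → 253 kN.
Bolt shear governs: 84.1 kN.

84.1 kN (bolt shear governs)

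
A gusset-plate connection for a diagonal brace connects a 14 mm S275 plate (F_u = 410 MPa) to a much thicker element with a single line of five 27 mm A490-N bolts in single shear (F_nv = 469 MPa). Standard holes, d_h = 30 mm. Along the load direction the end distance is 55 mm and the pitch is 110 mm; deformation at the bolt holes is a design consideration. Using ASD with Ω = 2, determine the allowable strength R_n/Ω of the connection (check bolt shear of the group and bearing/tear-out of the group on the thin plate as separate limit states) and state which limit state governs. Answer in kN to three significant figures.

Bolt shear: A_b = π·27²/4 = 572.6 mm²; R_n = 469 × 572.6 × 5 × 1 / 1000 = 1343 kN → 1343 / 2 = 671 kN.
Bearing (1.2 l_c t F_u ≤ 2.4 d t F_u): upper limit = 2.4·27·14·410 / 1000 = 372 kN.
  Edge l_c = 55 − 30/2 = 40 → r_n = 275.5 kN; interior l_c = 110 − 30 = 80 → r_n = 372 kN.
  R_n,bearing = 1·275.5 + 4·372 = 1763 kN → 1763 / 2 = 882 kN.
Bolt shear governs: 671 kN.

671 kN (bolt shear governs)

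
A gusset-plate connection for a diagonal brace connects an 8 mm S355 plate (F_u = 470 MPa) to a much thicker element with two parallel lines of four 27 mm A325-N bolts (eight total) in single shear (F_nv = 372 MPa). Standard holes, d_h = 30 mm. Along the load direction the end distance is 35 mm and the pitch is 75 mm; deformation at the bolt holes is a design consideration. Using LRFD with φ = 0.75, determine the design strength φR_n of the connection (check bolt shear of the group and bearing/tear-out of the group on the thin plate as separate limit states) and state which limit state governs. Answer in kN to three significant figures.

Bolt shear: A_b = π·27²/4 = 572.6 mm²; R_n = 372 × 572.6 × 8 × 1 / 1000 = 1704 kN → 0.75 × 1704 = 1280 kN.
Bearing (1.2 l_c t F_u ≤ 2.4 d t F_u): upper limit = 2.4·27·8·470 / 1000 = 243.6 kN.
  Edge l_c = 35 − 30/2 = 20 → r_n = 90.24 kN; interior l_c = 75 − 30 = 45 → r_n = 203 kN.
  R_n,bearing = 2·90.24 + 6·203 = 1399 kN → 0.75 × 1399 = 1050 kN.
Bearing governs: 1050 kN.

1050 kN (bearing governs)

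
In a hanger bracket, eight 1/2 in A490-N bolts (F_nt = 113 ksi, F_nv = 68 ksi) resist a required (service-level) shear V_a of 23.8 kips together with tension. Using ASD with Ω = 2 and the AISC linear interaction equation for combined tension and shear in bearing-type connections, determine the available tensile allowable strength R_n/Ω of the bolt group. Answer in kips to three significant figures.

75.8 kips

A_b = π·0.5²/4 = 0.1963 in²; f_rv = 23.8 / (8 × 0.1963) = 15.15 ksi.
F'_nt = 1.3 F_nt − (Ω F_nt / F_nv) f_rv = 1.3·113 − (2·113/68)·15.15 = 96.54 ksi, capped at F_nt → F'_nt = 96.54 ksi.
R_n = F'_nt · A_b · n = 96.54 × 0.1963 × 8 = 151.6 kips.
Allowable strength R_n/Ω = 151.6 / 2 = 75.8 kips.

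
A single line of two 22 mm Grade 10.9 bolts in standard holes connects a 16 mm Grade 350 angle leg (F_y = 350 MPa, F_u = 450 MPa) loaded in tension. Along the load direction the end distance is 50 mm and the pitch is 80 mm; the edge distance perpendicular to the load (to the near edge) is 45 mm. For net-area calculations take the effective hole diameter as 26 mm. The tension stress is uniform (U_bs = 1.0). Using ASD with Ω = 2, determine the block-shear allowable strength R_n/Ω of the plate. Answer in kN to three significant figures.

312 kN

Shear plane L_v = 50 + 1·80 = 130 mm; A_gv = 130 × 16 = 2080 mm².
A_nv = (130 − 1.5·26) × 16 = 1456 mm².
A_nt = (45 − 0.5·26) × 16 = 512 mm².
0.6 F_u A_nv = 393.1 kN; 0.6 F_y A_gv = 436.8 kN → shear rupture governs the shear term.
R_n = 393.1 + 1.0 × 450 × 512 / 1000 = 623.5 kN.
Allowable strength R_n/Ω = 623.5 / 2 = 312 kN.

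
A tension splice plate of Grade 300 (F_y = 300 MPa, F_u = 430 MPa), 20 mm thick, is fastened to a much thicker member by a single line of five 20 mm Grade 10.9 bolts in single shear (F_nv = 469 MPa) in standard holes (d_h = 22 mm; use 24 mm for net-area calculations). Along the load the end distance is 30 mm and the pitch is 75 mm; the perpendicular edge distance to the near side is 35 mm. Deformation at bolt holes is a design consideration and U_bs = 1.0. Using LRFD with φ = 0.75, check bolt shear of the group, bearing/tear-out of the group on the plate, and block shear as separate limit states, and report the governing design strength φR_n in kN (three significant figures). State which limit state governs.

553 kN (bolt shear governs)

Bolt shear: A_b = π·20²/4 = 314.2 mm²; R_n = 469 × 314.2 × 5 × 1 / 1000 = 736.7 kN → 0.75 × 736.7 = 553 kN.
Bearing: edge l_c = 19, r_n = 196.1 kN; interior l_c = 53, r_n = 412.8 kN; R_n = 196.1 + 4·412.8 = 1847 kN → 1390 kN.
Block shear: A_gv = 6600, A_nv = 4440, A_nt = 460 mm²; R_n = min(0.6F_uA_nv, 0.6F_yA_gv) + U_bs·F_u·A_nt = 1343 kN → 1010 kN.
Bolt shear governs: 553 kN.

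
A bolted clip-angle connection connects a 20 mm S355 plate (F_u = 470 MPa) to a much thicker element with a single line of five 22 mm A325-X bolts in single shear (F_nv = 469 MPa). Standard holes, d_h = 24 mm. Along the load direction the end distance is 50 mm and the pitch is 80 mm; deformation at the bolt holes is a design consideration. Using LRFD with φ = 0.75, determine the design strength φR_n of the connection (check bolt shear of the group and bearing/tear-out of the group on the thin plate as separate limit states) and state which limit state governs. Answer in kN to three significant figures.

669 kN (bolt shear governs)

Bolt shear: A_b = π·22²/4 = 380.1 mm²; R_n = 469 × 380.1 × 5 × 1 / 1000 = 891.4 kN → 0.75 × 891.4 = 669 kN.
Bearing (1.2 l_c t F_u ≤ 2.4 d t F_u): upper limit = 2.4·22·20·470 / 1000 = 496.3 kN.
  Edge l_c = 50 − 24/2 = 38 → r_n = 428.6 kN; interior l_c = 80 − 24 = 56 → r_n = 496.3 kN.
  R_n,bearing = 1·428.6 + 4·496.3 = 2414 kN → 0.75 × 2414 = 1810 kN.
Bolt shear governs: 669 kN.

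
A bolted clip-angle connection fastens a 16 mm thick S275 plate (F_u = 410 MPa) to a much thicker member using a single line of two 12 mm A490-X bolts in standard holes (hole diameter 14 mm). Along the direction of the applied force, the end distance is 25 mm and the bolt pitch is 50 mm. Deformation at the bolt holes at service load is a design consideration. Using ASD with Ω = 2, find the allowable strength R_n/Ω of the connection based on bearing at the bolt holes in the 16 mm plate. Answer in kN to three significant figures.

165 kN

Per bolt r_n = 1.2 l_c t F_u ≤ 2.4 d t F_u; upper limit = 2.4 × 12 × 16 × 410 / 1000 = 188.9 kN.
Edge bolt: l_c = 25 − 14/2 = 18 mm → 1.2 × 18 × 16 × 410 / 1000 = 141.7 → r_n = 141.7 kN.
Interior bolts: l_c = 50 − 14 = 36 mm → 1.2 × 36 × 16 × 410 / 1000 = 283.4 → r_n = 188.9 kN.
R_n = 1 × 141.7 + 1 × 188.9 = 330.6 kN.
Allowable strength R_n/Ω = 330.6 / 2 = 165 kN.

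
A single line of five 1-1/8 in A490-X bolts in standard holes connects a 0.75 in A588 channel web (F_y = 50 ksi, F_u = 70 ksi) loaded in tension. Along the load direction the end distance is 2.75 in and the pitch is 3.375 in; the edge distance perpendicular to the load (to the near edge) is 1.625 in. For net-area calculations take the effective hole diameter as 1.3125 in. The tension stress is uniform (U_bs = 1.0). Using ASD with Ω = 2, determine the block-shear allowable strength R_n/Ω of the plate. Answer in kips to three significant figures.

188 kips

Shear plane L_v = 2.75 + 4·3.375 = 16.25 in; A_gv = 16.25 × 0.75 = 12.19 in².
A_nv = (16.25 − 4.5·1.3125) × 0.75 = 7.758 in².
A_nt = (1.625 − 0.5·1.3125) × 0.75 = 0.7266 in².
0.6 F_u A_nv = 325.8 kips; 0.6 F_y A_gv = 365.6 kips → shear rupture governs the shear term.
R_n = 325.8 + 1.0 × 70 × 0.7266 = 376.7 kips.
Allowable strength R_n/Ω = 376.7 / 2 = 188 kips.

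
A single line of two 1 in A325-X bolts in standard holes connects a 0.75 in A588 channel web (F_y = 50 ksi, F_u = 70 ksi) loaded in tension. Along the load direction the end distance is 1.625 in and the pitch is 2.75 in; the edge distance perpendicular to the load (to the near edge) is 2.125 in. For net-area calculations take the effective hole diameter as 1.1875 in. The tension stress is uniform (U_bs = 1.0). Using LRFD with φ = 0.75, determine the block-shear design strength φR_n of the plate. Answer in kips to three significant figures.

Shear plane L_v = 1.625 + 1·2.75 = 4.375 in; A_gv = 4.375 × 0.75 = 3.281 in².
A_nv = (4.375 − 1.5·1.1875) × 0.75 = 1.945 in².
A_nt = (2.125 − 0.5·1.1875) × 0.75 = 1.148 in².
0.6 F_u A_nv = 81.7 kips; 0.6 F_y A_gv = 98.44 kips → shear rupture governs the shear term.
R_n = 81.7 + 1.0 × 70 × 1.148 = 162.1 kips.
Design strength φR_n = 0.75 × 162.1 = 122 kips.

122 kips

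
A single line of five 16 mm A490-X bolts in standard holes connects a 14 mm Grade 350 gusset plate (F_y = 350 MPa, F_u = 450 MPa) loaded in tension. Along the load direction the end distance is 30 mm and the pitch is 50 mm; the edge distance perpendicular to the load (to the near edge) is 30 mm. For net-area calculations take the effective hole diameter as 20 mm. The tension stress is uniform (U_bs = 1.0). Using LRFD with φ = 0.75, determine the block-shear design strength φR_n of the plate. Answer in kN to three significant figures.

Shear plane L_v = 30 + 4·50 = 230 mm; A_gv = 230 × 14 = 3220 mm².
A_nv = (230 − 4.5·20) × 14 = 1960 mm².
A_nt = (30 − 0.5·20) × 14 = 280 mm².
0.6 F_u A_nv = 529.2 kN; 0.6 F_y A_gv = 676.2 kN → shear rupture governs the shear term.
R_n = 529.2 + 1.0 × 450 × 280 / 1000 = 655.2 kN.
Design strength φR_n = 0.75 × 655.2 = 491 kN.

491 kN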